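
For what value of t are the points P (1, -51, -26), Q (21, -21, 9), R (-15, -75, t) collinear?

-54

Collinearity requires PQ × PR = 0; each component is linear in t.
The x-component gives (30)t + (1620) = 0, so t = -54.
The remaining components then also vanish.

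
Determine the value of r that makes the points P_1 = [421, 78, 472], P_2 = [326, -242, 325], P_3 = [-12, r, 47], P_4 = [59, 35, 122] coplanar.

Normal to plane P_1P_2P_4: n = (105679, 19964, -111755); plane equation n·P = -6700309.
Requiring n·P_3 = -6700309: (19964)r + (-6520633) = -6700309.
So r = -9.

-9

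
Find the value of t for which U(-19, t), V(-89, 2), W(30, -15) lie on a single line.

The three points are collinear iff det[UV; UW] = 0.
This determinant is linear in t: (119)t + (952) = 0, so t = -8.

-8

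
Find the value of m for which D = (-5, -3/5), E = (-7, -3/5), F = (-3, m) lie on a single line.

The three points are collinear iff det[DE; DF] = 0.
This determinant is linear in m: (-2)m + (-6/5) = 0, so m = -3/5.

-3/5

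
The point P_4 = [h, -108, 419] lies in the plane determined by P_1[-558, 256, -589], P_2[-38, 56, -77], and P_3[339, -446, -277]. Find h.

The plane through P_1, P_2, P_3 has equation 297024x + 297024y − 185640z = 19640712.
Substituting P_4: (297024)h + (-109861752) = 19640712, so h = 436.

436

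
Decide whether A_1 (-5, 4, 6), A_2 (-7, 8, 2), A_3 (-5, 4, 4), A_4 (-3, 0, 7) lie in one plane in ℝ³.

Yes

The four points are coplanar iff the 3×3 determinant with rows A_1A_2, A_1A_3, A_1A_4 is zero.
Rows: (-2, 4, -4), (0, 0, -2), (2, -4, 1).
Expanding along the first row: (-2)(-8) − (4)(4) + (-4)(0) = 0.
Zero determinant ⇒ coplanar.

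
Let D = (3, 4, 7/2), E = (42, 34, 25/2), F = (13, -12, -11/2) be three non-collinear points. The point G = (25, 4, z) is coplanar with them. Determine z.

1/2

Coplanarity requires DE · (DF × DG) = 0.
DE = (39, 30, 9), DF = (10, -16, -9); the triple product is linear in z with coefficient -924 and constant term 462.
Setting it to zero: z = 1/2.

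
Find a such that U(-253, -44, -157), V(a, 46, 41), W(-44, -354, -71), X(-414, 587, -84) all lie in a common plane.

-76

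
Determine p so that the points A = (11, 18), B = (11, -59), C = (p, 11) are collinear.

11

Collinearity: (C − A) must be parallel to (B − A) = (0, -77).
Cross-multiplying the components: (p − 11)·(-77) = (-7)·(0).
Solving gives p = 11.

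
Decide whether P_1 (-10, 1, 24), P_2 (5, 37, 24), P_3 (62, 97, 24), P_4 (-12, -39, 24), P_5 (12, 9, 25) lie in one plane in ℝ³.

The plane through P_1, P_2, P_3 has normal n = P_1P_2 × P_1P_3 = (0, 0, -1152) and equation n·P = -27648.
Checking the remaining points: n·P_4 = -27648, n·P_5 = -28800.
Since n·P_5 = -28800 ≠ -27648, P_5 is off the plane and the points are not all coplanar.

No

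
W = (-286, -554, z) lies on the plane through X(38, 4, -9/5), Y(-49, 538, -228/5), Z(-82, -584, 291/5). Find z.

Coplanarity requires XY · (XZ × XW) = 0.
XY = (-87, 534, -219/5), XZ = (-120, -588, 60); the triple product is linear in z with coefficient 115236 and constant term -38373588/5.
Setting it to zero: z = 333/5.

333/5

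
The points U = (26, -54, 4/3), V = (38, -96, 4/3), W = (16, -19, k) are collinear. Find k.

4/3

Direction UV = (12, -42, 0). From the x-coordinate of W, the parameter along the line is τ = (16 − 26)/12 = -5/6.
Then k = 4/3 + (-5/6)·(0) = 4/3.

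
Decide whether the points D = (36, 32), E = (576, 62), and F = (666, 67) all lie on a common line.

Yes

DE = (540, 30), DF = (630, 35).
det[DE; DF] = (540)(35) − (30)(630) = 0.
The determinant is zero, so the points are collinear.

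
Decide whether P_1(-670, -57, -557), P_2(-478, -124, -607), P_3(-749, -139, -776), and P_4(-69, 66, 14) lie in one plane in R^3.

A normal to the plane through P_1, P_2, P_3 is n = P_1P_2 × P_1P_3 = (10573, 45998, -21037).
The plane has equation n·P = 2011813. For P_4: n·P_4 = 2011813.
Equal, so P_4 lies in the plane and all four are coplanar.

Yes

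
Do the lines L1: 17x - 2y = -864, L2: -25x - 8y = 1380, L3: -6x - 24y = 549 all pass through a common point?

No

Lines aᵢx + bᵢy = cᵢ with pairwise distinct directions are concurrent exactly when det[aᵢ bᵢ cᵢ] = 0.
Here the determinant is 558.
Nonzero, so no common point exists.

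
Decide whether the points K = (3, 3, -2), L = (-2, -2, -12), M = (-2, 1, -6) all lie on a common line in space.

KL = (-5, -5, -10), KM = (-5, -2, -4).
Comparing components 3 and 1: (-10)(-5) − (-5)(-4) = 30 ≠ 0, so KL and KM are not parallel and the points are not collinear.

No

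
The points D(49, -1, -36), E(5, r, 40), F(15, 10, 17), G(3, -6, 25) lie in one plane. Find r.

27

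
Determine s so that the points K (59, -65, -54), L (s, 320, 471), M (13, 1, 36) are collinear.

Collinearity requires KL × KM = 0; each component is linear in s.
The y-component gives (-90)s + (-18840) = 0, so s = -628/3.
The remaining components then also vanish.

-628/3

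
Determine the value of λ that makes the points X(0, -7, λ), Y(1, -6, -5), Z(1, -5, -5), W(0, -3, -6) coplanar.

-6

The points are coplanar iff XY · (XZ × XW) = 0.
Expanding, this is linear in λ: (-1)λ + (-6) = 0.
So λ = -6.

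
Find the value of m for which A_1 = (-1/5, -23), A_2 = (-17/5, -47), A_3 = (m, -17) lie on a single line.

3/5

The three points are collinear iff det[A_1A_2; A_1A_3] = 0.
This determinant is linear in m: (24)m + (-72/5) = 0, so m = 3/5.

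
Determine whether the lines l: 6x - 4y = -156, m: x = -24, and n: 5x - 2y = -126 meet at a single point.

Intersecting l and m: solving the 2×2 system gives (x, y) = (-24, 3).
Substitute into n: (5)(-24) + (-2)(3) = -126.
This equals -126, so (-24, 3) lies on all three lines and they are concurrent.

Yes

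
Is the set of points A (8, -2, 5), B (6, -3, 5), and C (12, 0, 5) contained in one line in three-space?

AB = (-2, -1, 0), AC = (4, 2, 0).
AB × AC = (0, 0, 0).
The cross product vanishes, so the three points are collinear.

Yes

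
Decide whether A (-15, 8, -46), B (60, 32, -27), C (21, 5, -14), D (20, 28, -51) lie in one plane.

Yes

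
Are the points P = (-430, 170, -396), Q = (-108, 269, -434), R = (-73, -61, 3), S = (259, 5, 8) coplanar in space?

A normal to the plane through P, Q, R is n = PQ × PR = (30723, -142044, -109725).
The plane has equation n·X = 6092730. For S: n·S = 6369237.
6369237 ≠ 6092730, so S is off the plane.

No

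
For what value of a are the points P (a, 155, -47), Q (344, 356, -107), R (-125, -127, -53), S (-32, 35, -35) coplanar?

Coplanarity ⇔ det[PQ; PR; PS] = 0.
Expanding, this is linear in a: (17442)a + (-1430244) = 0.
So a = 82.

82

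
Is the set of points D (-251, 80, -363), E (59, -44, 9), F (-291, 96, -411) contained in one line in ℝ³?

DE = (310, -124, 372), DF = (-40, 16, -48).
DE × DF = (0, 0, 0).
The cross product vanishes, so the three points are collinear.

Yes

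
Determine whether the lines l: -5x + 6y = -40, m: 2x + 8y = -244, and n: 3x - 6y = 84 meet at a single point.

Yes

Intersecting l and m: solving the 2×2 system gives (x, y) = (-22, -25).
Substitute into n: (3)(-22) + (-6)(-25) = 84.
This equals 84, so (-22, -25) lies on all three lines and they are concurrent.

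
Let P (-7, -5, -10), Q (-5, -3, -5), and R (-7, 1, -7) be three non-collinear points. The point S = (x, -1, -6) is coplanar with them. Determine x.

The plane through P, Q, R has equation −24x − 6y + 12z = 78.
Substituting S: (-24)x + (-66) = 78, so x = -6.

-6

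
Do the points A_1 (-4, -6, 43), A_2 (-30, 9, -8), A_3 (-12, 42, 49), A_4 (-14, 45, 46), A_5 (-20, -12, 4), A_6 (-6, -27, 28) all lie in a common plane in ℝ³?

Yes

The plane through A_1, A_2, A_3 has normal n = A_1A_2 × A_1A_3 = (2538, 564, -1128) and equation n·P = -62040.
Checking the remaining points: n·A_4 = -62040, n·A_5 = -62040, n·A_6 = -62040.
All equal -62040, so all 6 points lie in one plane.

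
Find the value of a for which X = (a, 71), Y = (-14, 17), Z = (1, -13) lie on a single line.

-41

Collinearity: (X − Y) must be parallel to (Z − Y) = (15, -30).
Cross-multiplying the components: (a − (-14))·(-30) = (54)·(15).
Solving gives a = -41.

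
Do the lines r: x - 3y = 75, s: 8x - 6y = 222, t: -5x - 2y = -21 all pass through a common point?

Intersecting r and s: solving the 2×2 system gives (x, y) = (12, -21).
Substitute into t: (-5)(12) + (-2)(-21) = -18.
But t requires -21 ≠ -18, so the three lines have no common point.

No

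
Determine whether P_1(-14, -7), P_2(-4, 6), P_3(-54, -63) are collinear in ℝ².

P_1P_2 = (10, 13), P_1P_3 = (-40, -56).
Twice the signed area of △P_1P_2P_3 is (10)(-56) − (13)(-40) = -40.
The area is nonzero, so the three points are not collinear.

No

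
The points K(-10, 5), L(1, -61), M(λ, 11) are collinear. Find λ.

-11

The three points are collinear iff det[KL; KM] = 0.
This determinant is linear in λ: (66)λ + (726) = 0, so λ = -11.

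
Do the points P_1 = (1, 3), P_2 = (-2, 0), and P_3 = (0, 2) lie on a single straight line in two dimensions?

P_1P_2 = (-3, -3), P_1P_3 = (-1, -1).
Checking proportionality: P_1P_3 = 1/3·P_1P_2, so the vectors are parallel and the points are collinear.

Yes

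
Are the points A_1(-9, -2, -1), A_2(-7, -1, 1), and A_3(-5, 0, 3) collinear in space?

A_1A_2 = (2, 1, 2), A_1A_3 = (4, 2, 4).
A_1A_2 × A_1A_3 = (0, 0, 0).
The cross product vanishes, so the three points are collinear.

Yes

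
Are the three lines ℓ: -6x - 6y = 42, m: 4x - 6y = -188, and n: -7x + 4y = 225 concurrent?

Yes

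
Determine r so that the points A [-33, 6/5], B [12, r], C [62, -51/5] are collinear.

Collinearity: (B − A) must be parallel to (C − A) = (95, -57/5).
Cross-multiplying the components: (r − 6/5)·(95) = (45)·(-57/5).
Solving gives r = -21/5.

-21/5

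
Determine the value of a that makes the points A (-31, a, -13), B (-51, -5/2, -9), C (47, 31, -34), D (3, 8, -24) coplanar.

23/2

The points are coplanar iff AB · (AC × AD) = 0.
Expanding, this is linear in a: (-120)a + (1380) = 0.
So a = 23/2.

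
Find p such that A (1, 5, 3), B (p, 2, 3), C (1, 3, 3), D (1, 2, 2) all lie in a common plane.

1

The points are coplanar iff AB · (AC × AD) = 0.
Expanding, this is linear in p: (2)p + (-2) = 0.
So p = 1.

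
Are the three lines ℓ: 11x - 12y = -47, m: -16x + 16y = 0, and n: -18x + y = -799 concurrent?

Yes

Intersecting ℓ and m: solving the 2×2 system gives (x, y) = (47, 47).
Substitute into n: (-18)(47) + (1)(47) = -799.
This equals -799, so (47, 47) lies on all three lines and they are concurrent.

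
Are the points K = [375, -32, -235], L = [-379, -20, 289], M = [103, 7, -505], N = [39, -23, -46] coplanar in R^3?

A normal to the plane through K, L, M is n = KL × KM = (-23676, -346108, -26142).
The plane has equation n·P = 8340326. For N: n·N = 8239652.
8239652 ≠ 8340326, so N is off the plane.

No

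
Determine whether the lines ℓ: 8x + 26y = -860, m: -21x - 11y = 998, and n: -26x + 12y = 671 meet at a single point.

Intersecting ℓ and m: solving the 2×2 system gives (x, y) = (-36, -22).
Substitute into n: (-26)(-36) + (12)(-22) = 672.
But n requires 671 ≠ 672, so the three lines have no common point.

No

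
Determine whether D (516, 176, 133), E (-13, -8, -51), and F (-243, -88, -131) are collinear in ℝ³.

Yes

DE = (-529, -184, -184), DF = (-759, -264, -264).
DE × DF = (0, 0, 0).
The cross product vanishes, so the three points are collinear.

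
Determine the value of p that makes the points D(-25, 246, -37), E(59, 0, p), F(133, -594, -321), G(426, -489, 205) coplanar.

-61

Normal to plane DFG: n = (-412020, -166320, 262710); plane equation n·P = -40334490.
Requiring n·E = -40334490: (262710)p + (-24309180) = -40334490.
So p = -61.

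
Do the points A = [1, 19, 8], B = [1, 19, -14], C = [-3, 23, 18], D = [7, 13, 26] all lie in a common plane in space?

A normal to the plane through A, B, C is n = AB × AC = (88, 88, 0).
The plane has equation n·P = 1760. For D: n·D = 1760.
Equal, so D lies in the plane and all four are coplanar.

Yes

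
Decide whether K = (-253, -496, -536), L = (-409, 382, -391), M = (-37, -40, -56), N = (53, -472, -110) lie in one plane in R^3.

With K as base: KL = (-156, 878, 145), KM = (216, 456, 480), KN = (306, 24, 426).
KM × KN = (182736, 54864, -134352).
KL · (KM × KN) = 182736.
Since 182736 ≠ 0, the four points are not coplanar.

No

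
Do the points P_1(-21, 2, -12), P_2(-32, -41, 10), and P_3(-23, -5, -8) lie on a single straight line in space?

No

P_1P_2 = (-11, -43, 22), P_1P_3 = (-2, -7, 4).
P_1P_2 × P_1P_3 = (-18, 0, -9).
The cross product is nonzero, so the points do not lie on one line.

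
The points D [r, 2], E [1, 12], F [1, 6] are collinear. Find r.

1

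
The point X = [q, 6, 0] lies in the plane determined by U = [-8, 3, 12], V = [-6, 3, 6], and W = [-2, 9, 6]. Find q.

-2

The plane through U, V, W has equation 36x − 24y + 12z = -216.
Substituting X: (36)q + (-144) = -216, so q = -2.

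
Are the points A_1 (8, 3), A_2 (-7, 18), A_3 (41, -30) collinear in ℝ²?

A_1A_2 = (-15, 15), A_1A_3 = (33, -33).
det[A_1A_2; A_1A_3] = (-15)(-33) − (15)(33) = 0.
The determinant is zero, so the points are collinear.

Yes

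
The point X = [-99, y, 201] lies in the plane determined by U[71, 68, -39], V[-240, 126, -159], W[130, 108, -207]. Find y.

A normal to the plane is n = UV × UW = (-4944, -59328, -15862).
X lies in the plane iff n · UX = 0.
This gives (-59328)y + (1067904) = 0, so y = 18.

18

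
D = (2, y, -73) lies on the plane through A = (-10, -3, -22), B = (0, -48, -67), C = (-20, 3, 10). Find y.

-48

A normal to the plane is n = AB × AC = (-1170, 130, -390).
D lies in the plane iff n · AD = 0.
This gives (130)y + (6240) = 0, so y = -48.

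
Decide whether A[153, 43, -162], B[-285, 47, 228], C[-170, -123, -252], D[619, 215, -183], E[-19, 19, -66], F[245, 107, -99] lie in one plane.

Yes

The plane through A, B, C has normal n = AB × AC = (64380, -165390, 74000) and equation n·P = -9249630.
Checking the remaining points: n·D = -9249630, n·E = -9249630, n·F = -9249630.
All equal -9249630, so all 6 points lie in one plane.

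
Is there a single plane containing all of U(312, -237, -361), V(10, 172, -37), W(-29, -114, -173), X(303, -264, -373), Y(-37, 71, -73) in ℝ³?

No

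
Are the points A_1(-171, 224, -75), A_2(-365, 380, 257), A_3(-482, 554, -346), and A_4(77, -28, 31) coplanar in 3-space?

No

The four points are coplanar iff the 3×3 determinant with rows A_1A_2, A_1A_3, A_1A_4 is zero.
Rows: (-194, 156, 332), (-311, 330, -271), (248, -252, 106).
Expanding along the first row: (-194)(-33312) − (156)(34242) + (332)(-3468) = -30600.
Nonzero ⇒ not coplanar.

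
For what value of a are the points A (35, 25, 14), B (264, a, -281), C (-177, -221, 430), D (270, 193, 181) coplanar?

265

Normal to plane ACD: n = (-110970, 133164, 22194); plane equation n·P = -244134.
Requiring n·B = -244134: (133164)a + (-35532594) = -244134.
So a = 265.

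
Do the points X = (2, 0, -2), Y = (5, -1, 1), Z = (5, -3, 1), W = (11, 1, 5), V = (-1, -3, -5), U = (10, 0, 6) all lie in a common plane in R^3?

No

The plane through X, Y, Z has normal n = XY × XZ = (6, 0, -6) and equation n·P = 24.
Checking the remaining points: n·W = 36, n·V = 24, n·U = 24.
Since n·W = 36 ≠ 24, W is off the plane and the points are not all coplanar.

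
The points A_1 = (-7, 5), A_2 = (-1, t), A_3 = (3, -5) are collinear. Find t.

-1

The three points are collinear iff det[A_1A_2; A_1A_3] = 0.
This determinant is linear in t: (-10)t + (-10) = 0, so t = -1.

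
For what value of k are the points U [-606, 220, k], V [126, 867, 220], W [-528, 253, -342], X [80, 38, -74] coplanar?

-396

Coplanarity ⇔ det[UV; UW; UX] = 0.
Expanding, this is linear in k: (-513922)k + (-203513112) = 0.
So k = -396.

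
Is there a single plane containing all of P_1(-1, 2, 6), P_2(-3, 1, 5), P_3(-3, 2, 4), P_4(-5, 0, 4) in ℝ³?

A normal to the plane through P_1, P_2, P_3 is n = P_1P_2 × P_1P_3 = (2, -2, -2).
The plane has equation n·P = -18. For P_4: n·P_4 = -18.
Equal, so P_4 lies in the plane and all four are coplanar.

Yes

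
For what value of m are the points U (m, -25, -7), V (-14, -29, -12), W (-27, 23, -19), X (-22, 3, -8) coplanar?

Coplanarity ⇔ det[UV; UW; UX] = 0.
Expanding, this is linear in m: (-432)m + (-6480) = 0.
So m = -15.

-15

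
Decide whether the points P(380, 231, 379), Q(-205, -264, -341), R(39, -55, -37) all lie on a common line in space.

PQ = (-585, -495, -720), PR = (-341, -286, -416).
Comparing components 3 and 1: (-720)(-341) − (-585)(-416) = 2160 ≠ 0, so PQ and PR are not parallel and the points are not collinear.

No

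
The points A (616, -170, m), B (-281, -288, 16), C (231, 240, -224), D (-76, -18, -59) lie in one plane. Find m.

Coplanarity ⇔ det[AB; AC; AD] = 0.
Expanding, this is linear in m: (-30000)m + (-20850000) = 0.
So m = -695.

-695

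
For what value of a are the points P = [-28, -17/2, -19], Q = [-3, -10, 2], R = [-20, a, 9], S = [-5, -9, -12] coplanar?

-21/2

Coplanarity ⇔ det[PQ; PR; PS] = 0.
Expanding, this is linear in a: (-308)a + (-3234) = 0.
So a = -21/2.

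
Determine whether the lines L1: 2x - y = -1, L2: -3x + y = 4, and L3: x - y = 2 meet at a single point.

Yes

Intersecting L1 and L2: solving the 2×2 system gives (x, y) = (-3, -5).
Substitute into L3: (1)(-3) + (-1)(-5) = 2.
This equals 2, so (-3, -5) lies on all three lines and they are concurrent.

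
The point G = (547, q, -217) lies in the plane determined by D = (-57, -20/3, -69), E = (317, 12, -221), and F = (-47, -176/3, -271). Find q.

148/3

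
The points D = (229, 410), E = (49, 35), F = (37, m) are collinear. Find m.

10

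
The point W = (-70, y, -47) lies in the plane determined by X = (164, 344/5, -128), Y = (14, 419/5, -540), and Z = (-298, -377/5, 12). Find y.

The plane through X, Y, Z has equation −(286552/5)x + 211344y + 28560z = 7429408/5.
Substituting W: (211344)y + (2669408) = 7429408/5, so y = -28/5.

-28/5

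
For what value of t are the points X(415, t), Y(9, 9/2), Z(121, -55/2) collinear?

-223/2

The three points are collinear iff det[XY; XZ] = 0.
This determinant is linear in t: (112)t + (12488) = 0, so t = -223/2.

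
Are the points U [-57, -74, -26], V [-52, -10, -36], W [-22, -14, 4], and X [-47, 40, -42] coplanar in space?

No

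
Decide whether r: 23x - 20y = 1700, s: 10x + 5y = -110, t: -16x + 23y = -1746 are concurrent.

Yes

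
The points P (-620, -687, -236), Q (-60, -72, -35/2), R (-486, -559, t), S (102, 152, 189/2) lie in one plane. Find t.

Normal to plane PQS: n = (19936, -27323, 25810); plane equation n·X = 319421.
Requiring n·R = 319421: (25810)t + (5584661) = 319421.
So t = -204.

-204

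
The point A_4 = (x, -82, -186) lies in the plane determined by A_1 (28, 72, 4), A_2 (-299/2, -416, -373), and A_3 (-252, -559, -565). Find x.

Coplanarity requires A_1A_2 · (A_1A_3 × A_1A_4) = 0.
A_1A_2 = (-355/2, -488, -377), A_1A_3 = (-280, -631, -569); the triple product is linear in x with coefficient 39785 and constant term 2864520.
Setting it to zero: x = -72.

-72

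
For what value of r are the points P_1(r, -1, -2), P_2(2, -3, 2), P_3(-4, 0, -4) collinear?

Direction P_2P_3 = (-6, 3, -6). From the y-coordinate of P_1, the parameter along the line is τ = (-1 − (-3))/3 = 2/3.
Then r = 2 + 2/3·(-6) = -2.

-2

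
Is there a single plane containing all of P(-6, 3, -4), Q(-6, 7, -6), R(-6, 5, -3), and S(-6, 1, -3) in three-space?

A normal to the plane through P, Q, R is n = PQ × PR = (8, 0, 0).
The plane has equation n·X = -48. For S: n·S = -48.
Equal, so S lies in the plane and all four are coplanar.

Yes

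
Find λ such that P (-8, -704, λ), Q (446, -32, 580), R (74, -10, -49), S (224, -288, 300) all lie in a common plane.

Coplanarity ⇔ det[PQ; PR; PS] = 0.
Expanding, this is linear in λ: (-100116)λ + (6006960) = 0.
So λ = 60.

60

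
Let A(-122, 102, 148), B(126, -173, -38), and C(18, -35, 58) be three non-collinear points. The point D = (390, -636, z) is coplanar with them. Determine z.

The plane through A, B, C has equation −732x − 3720y + 4524z = 379416.
Substituting D: (4524)z + (2080440) = 379416, so z = -376.

-376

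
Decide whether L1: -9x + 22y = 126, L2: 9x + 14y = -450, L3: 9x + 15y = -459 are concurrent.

Yes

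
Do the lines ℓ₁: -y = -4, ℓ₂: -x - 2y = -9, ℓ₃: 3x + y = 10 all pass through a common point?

Lines aᵢx + bᵢy = cᵢ with pairwise distinct directions are concurrent exactly when det[aᵢ bᵢ cᵢ] = 0.
Here the determinant is -3.
Nonzero, so no common point exists.

No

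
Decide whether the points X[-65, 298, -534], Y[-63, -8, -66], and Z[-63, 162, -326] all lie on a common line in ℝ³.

XY = (2, -306, 468), XZ = (2, -136, 208).
Comparing components 3 and 1: (468)(2) − (2)(208) = 520 ≠ 0, so XY and XZ are not parallel and the points are not collinear.

No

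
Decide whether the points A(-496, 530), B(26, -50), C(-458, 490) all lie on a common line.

No

AB = (522, -580), AC = (38, -40).
Twice the signed area of △ABC is (522)(-40) − (-580)(38) = 1160.
The area is nonzero, so the three points are not collinear.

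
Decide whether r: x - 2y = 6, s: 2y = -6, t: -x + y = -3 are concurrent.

The three lines meet at one point iff the augmented coefficient matrix [aᵢ bᵢ cᵢ] has rank < 3, i.e. its determinant vanishes.
Here the determinant is 0.
It vanishes, so the lines are concurrent at (0, -3).

Yes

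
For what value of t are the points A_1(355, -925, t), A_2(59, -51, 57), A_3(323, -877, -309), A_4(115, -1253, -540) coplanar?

The points are coplanar iff A_1A_2 · (A_1A_3 × A_1A_4) = 0.
Expanding, this is linear in t: (271072)t + (88640544) = 0.
So t = -327.

-327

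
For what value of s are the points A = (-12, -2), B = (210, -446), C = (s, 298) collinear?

-162

Collinearity: (C − A) must be parallel to (B − A) = (222, -444).
Cross-multiplying the components: (s − (-12))·(-444) = (300)·(222).
Solving gives s = -162.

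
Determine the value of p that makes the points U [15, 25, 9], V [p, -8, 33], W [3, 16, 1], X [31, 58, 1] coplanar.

Normal to plane UWX: n = (336, -224, -252); plane equation n·P = -2828.
Requiring n·V = -2828: (336)p + (-6524) = -2828.
So p = 11.

11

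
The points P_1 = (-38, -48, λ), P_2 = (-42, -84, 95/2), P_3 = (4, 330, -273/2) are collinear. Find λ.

63/2

Direction P_2P_3 = (46, 414, -184). From the x-coordinate of P_1, the parameter along the line is τ = (-38 − (-42))/46 = 2/23.
Then λ = 95/2 + 2/23·(-184) = 63/2.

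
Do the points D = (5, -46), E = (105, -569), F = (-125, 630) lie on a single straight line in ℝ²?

DE = (100, -523), DF = (-130, 676).
Twice the signed area of △DEF is (100)(676) − (-523)(-130) = -390.
The area is nonzero, so the three points are not collinear.

No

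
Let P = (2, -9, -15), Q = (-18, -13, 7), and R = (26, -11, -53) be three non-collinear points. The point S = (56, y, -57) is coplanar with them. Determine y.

12

A normal to the plane is n = PQ × PR = (196, -232, 136).
S lies in the plane iff n · PS = 0.
This gives (-232)y + (2784) = 0, so y = 12.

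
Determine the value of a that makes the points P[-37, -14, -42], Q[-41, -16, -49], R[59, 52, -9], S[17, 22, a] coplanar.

Coplanarity ⇔ det[PQ; PR; PS] = 0.
Expanding, this is linear in a: (-72)a + (-1080) = 0.
So a = -15.

-15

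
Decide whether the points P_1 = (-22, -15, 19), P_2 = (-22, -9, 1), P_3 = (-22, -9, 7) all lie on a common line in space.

No

P_1P_2 = (0, 6, -18), P_1P_3 = (0, 6, -12).
P_1P_2 × P_1P_3 = (36, 0, 0).
The cross product is nonzero, so the points do not lie on one line.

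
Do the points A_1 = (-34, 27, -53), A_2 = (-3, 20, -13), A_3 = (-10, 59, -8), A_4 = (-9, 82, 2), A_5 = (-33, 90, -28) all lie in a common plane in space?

Yes

The plane through A_1, A_2, A_3 has normal n = A_1A_2 × A_1A_3 = (-1595, -435, 1160) and equation n·P = -18995.
Checking the remaining points: n·A_4 = -18995, n·A_5 = -18995.
All equal -18995, so all 5 points lie in one plane.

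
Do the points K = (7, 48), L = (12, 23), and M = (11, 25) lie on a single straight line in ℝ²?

KL = (5, -25), KM = (4, -23).
Twice the signed area of △KLM is (5)(-23) − (-25)(4) = -15.
The area is nonzero, so the three points are not collinear.

No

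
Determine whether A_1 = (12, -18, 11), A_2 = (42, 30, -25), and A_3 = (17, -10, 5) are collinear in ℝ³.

Yes

A_1A_2 = (30, 48, -36), A_1A_3 = (5, 8, -6).
A_1A_2 × A_1A_3 = (0, 0, 0).
The cross product vanishes, so the three points are collinear.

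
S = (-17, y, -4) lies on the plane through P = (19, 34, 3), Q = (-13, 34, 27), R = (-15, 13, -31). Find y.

A normal to the plane is n = PQ × PR = (504, -1904, 672).
S lies in the plane iff n · PS = 0.
This gives (-1904)y + (41888) = 0, so y = 22.

22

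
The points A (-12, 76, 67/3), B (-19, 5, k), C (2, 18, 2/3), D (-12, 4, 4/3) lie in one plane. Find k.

4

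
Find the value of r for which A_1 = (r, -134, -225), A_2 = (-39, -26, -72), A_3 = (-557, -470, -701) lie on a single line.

Direction A_2A_3 = (-518, -444, -629). From the y-coordinate of A_1, the parameter along the line is τ = (-134 − (-26))/(-444) = 9/37.
Then r = (-39) + 9/37·(-518) = -165.

-165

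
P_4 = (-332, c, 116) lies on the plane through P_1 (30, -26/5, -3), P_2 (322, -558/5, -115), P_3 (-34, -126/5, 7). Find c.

338/5

Coplanarity requires P_1P_2 · (P_1P_3 × P_1P_4) = 0.
P_1P_2 = (292, -532/5, -112), P_1P_3 = (-64, -20, 10); the triple product is linear in c with coefficient 4248 and constant term -1435824/5.
Setting it to zero: c = 338/5.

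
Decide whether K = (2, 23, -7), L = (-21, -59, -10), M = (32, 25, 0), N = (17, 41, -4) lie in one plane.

Yes

The four points are coplanar iff the 3×3 determinant with rows KL, KM, KN is zero.
Rows: (-23, -82, -3), (30, 2, 7), (15, 18, 3).
Expanding along the first row: (-23)(-120) − (-82)(-15) + (-3)(510) = 0.
Zero determinant ⇒ coplanar.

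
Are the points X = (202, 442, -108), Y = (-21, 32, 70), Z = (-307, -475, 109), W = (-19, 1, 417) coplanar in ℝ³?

With X as base: XY = (-223, -410, 178), XZ = (-509, -917, 217), XW = (-221, -441, 525).
XZ × XW = (-385728, 219268, 21812).
XY · (XZ × XW) = 0.
The scalar triple product vanishes, so the four points are coplanar.

Yes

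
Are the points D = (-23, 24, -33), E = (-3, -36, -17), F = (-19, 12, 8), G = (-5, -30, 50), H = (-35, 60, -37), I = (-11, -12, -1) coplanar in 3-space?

The plane through D, E, F has normal n = DE × DF = (-2268, -756, 0) and equation n·P = 34020.
Checking the remaining points: n·G = 34020, n·H = 34020, n·I = 34020.
All equal 34020, so all 6 points lie in one plane.

Yes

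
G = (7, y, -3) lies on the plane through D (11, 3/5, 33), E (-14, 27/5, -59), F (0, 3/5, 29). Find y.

The plane through D, E, F has equation −(96/5)x + 912y + (264/5)z = 10392/5.
Substituting G: (912)y + (-1464/5) = 10392/5, so y = 13/5.

13/5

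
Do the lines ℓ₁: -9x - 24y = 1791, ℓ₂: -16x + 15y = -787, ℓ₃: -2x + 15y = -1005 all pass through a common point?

Intersecting ℓ₁ and ℓ₂: solving the 2×2 system gives (x, y) = (-2659/173, -11913/173).
Substitute into ℓ₃: (-2)(-2659/173) + (15)(-11913/173) = -173377/173.
But ℓ₃ requires -1005 ≠ -173377/173, so the three lines have no common point.

No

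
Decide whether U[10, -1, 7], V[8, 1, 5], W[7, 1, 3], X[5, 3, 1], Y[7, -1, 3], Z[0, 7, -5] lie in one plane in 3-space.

The plane through U, V, W has normal n = UV × UW = (-4, -2, 2) and equation n·P = -24.
Checking the remaining points: n·X = -24, n·Y = -20, n·Z = -24.
Since n·Y = -20 ≠ -24, Y is off the plane and the points are not all coplanar.

No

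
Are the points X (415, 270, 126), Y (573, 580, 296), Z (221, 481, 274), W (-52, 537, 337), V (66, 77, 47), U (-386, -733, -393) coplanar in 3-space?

The plane through X, Y, Z has normal n = XY × XZ = (10010, -56364, 93478) and equation n·P = 714098.
Checking the remaining points: n·W = 714098, n·V = 714098, n·U = 714098.
All equal 714098, so all 6 points lie in one plane.

Yes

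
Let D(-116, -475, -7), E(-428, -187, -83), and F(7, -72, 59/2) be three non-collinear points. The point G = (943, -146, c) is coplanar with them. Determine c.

The plane through D, E, F has equation 41140x + 2040y − 161160z = -4613120.
Substituting G: (-161160)c + (38497180) = -4613120, so c = 535/2.

535/2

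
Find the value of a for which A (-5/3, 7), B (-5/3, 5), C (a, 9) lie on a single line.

Collinearity: (C − A) must be parallel to (B − A) = (0, -2).
Cross-multiplying the components: (a − (-5/3))·(-2) = (2)·(0).
Solving gives a = -5/3.

-5/3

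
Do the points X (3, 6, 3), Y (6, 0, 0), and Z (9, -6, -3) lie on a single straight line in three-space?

XY = (3, -6, -3), XZ = (6, -12, -6).
XY × XZ = (0, 0, 0).
The cross product vanishes, so the three points are collinear.

Yes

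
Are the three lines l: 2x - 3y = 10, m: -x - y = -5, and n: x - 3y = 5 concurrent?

Yes

The three lines meet at one point iff the augmented coefficient matrix [aᵢ bᵢ cᵢ] has rank < 3, i.e. its determinant vanishes.
Here the determinant is 0.
It vanishes, so the lines are concurrent at (5, 0).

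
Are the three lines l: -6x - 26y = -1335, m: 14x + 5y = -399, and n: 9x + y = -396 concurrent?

No

Lines aᵢx + bᵢy = cᵢ with pairwise distinct directions are concurrent exactly when det[aᵢ bᵢ cᵢ] = 0.
Here the determinant is 93.
Nonzero, so no common point exists.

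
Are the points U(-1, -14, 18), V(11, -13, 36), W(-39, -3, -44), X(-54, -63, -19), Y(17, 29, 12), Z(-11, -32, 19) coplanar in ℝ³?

No

The plane through U, V, W has normal n = UV × UW = (-260, 60, 170) and equation n·P = 2480.
Checking the remaining points: n·X = 7030, n·Y = -640, n·Z = 4170.
Since n·X = 7030 ≠ 2480, X is off the plane and the points are not all coplanar.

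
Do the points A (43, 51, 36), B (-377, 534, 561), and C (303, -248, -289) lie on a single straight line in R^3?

Yes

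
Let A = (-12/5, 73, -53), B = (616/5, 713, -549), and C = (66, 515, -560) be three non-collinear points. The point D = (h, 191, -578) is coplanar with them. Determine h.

-138/5

Coplanarity requires AB · (AC × AD) = 0.
AB = (628/5, 640, -496), AC = (342/5, 442, -507); the triple product is linear in h with coefficient -105248 and constant term -14524224/5.
Setting it to zero: h = -138/5.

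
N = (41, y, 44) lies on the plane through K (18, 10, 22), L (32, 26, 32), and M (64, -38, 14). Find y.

50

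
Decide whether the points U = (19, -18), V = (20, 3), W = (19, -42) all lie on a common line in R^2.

No

UV = (1, 21), UW = (0, -24).
det[UV; UW] = (1)(-24) − (21)(0) = -24.
The determinant is nonzero, so they are not collinear.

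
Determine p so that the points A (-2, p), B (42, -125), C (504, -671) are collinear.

Collinearity: (A − B) must be parallel to (C − B) = (462, -546).
Cross-multiplying the components: (p − (-125))·(462) = (-44)·(-546).
Solving gives p = -73.

-73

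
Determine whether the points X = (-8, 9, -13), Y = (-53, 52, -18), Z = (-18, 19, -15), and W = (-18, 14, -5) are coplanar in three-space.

Yes

The four points are coplanar iff the 3×3 determinant with rows XY, XZ, XW is zero.
Rows: (-45, 43, -5), (-10, 10, -2), (-10, 5, 8).
Expanding along the first row: (-45)(90) − (43)(-100) + (-5)(50) = 0.
Zero determinant ⇒ coplanar.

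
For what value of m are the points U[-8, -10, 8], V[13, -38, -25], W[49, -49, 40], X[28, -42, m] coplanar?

The points are coplanar iff UV · (UW × UX) = 0.
Expanding, this is linear in m: (777)m + (-3108) = 0.
So m = 4.

4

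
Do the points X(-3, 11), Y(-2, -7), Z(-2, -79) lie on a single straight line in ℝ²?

XY = (1, -18), XZ = (1, -90).
Twice the signed area of △XYZ is (1)(-90) − (-18)(1) = -72.
The area is nonzero, so the three points are not collinear.

No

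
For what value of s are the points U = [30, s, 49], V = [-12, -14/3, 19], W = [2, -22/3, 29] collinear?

Collinearity requires UV × UW = 0; each component is linear in s.
The x-component gives (-10)s + (-380/3) = 0, so s = -38/3.
The remaining components then also vanish.

-38/3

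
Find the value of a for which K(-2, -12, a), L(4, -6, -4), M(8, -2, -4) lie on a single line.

Collinearity requires KL × KM = 0; each component is linear in a.
The x-component gives (4)a + (16) = 0, so a = -4.
The remaining components then also vanish.

-4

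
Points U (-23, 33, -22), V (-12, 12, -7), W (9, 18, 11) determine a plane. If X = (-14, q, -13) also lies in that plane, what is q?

A normal to the plane is n = UV × UW = (-468, 117, 507).
X lies in the plane iff n · UX = 0.
This gives (117)q + (-3510) = 0, so q = 30.

30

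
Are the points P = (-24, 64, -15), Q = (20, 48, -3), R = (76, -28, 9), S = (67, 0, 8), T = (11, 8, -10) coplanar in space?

The plane through P, Q, R has normal n = PQ × PR = (720, 144, -2448) and equation n·X = 28656.
Checking the remaining points: n·S = 28656, n·T = 33552.
Since n·T = 33552 ≠ 28656, T is off the plane and the points are not all coplanar.

No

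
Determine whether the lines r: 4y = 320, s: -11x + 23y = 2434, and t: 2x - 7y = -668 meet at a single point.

Yes

Intersecting r and s: solving the 2×2 system gives (x, y) = (-54, 80).
Substitute into t: (2)(-54) + (-7)(80) = -668.
This equals -668, so (-54, 80) lies on all three lines and they are concurrent.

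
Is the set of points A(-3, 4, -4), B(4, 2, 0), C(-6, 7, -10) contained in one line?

No

AB = (7, -2, 4), AC = (-3, 3, -6).
Comparing components 3 and 1: (4)(-3) − (7)(-6) = 30 ≠ 0, so AB and AC are not parallel and the points are not collinear.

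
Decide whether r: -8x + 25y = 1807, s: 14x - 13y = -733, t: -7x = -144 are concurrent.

Intersecting r and s: solving the 2×2 system gives (x, y) = (21, 79).
Substitute into t: (-7)(21) + (0)(79) = -147.
But t requires -144 ≠ -147, so the three lines have no common point.

No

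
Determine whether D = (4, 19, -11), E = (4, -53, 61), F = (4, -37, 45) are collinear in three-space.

DE = (0, -72, 72), DF = (0, -56, 56).
Each component of DF is 7/9 times the corresponding component of DE, so DF = 7/9·DE and the points are collinear.

Yes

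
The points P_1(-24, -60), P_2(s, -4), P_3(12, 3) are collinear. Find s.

8

Collinearity: (P_2 − P_1) must be parallel to (P_3 − P_1) = (36, 63).
Cross-multiplying the components: (s − (-24))·(63) = (56)·(36).
Solving gives s = 8.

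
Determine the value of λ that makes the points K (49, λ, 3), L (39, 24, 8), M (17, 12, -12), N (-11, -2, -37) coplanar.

The points are coplanar iff KL · (KM × KN) = 0.
Expanding, this is linear in λ: (-10)λ + (-100) = 0.
So λ = -10.

-10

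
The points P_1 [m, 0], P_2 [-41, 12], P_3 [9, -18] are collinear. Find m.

-21

Collinearity: (P_1 − P_2) must be parallel to (P_3 − P_2) = (50, -30).
Cross-multiplying the components: (m − (-41))·(-30) = (-12)·(50).
Solving gives m = -21.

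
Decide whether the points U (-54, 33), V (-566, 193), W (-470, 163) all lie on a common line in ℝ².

Yes

UV = (-512, 160), UW = (-416, 130).
det[UV; UW] = (-512)(130) − (160)(-416) = 0.
The determinant is zero, so the points are collinear.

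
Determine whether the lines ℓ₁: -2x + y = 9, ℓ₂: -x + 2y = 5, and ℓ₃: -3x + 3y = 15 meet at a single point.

The three lines meet at one point iff the augmented coefficient matrix [aᵢ bᵢ cᵢ] has rank < 3, i.e. its determinant vanishes.
Here the determinant is -3.
Nonzero, so no common point exists.

No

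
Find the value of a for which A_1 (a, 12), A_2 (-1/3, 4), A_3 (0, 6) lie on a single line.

The three points are collinear iff det[A_1A_2; A_1A_3] = 0.
This determinant is linear in a: (-2)a + (2) = 0, so a = 1.

1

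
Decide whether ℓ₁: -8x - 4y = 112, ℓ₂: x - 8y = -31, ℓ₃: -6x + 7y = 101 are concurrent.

No

Lines aᵢx + bᵢy = cᵢ with pairwise distinct directions are concurrent exactly when det[aᵢ bᵢ cᵢ] = 0.
Here the determinant is -204.
Nonzero, so no common point exists.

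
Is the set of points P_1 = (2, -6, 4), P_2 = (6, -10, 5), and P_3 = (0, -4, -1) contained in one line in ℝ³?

P_1P_2 = (4, -4, 1), P_1P_3 = (-2, 2, -5).
Comparing components 2 and 3: (-4)(-5) − (1)(2) = 18 ≠ 0, so P_1P_2 and P_1P_3 are not parallel and the points are not collinear.

No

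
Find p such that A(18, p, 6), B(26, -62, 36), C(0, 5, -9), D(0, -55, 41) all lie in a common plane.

-22

The points are coplanar iff AB · (AC × AD) = 0.
Expanding, this is linear in p: (-1300)p + (-28600) = 0.
So p = -22.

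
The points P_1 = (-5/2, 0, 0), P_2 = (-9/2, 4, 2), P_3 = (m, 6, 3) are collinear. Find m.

Direction P_1P_2 = (-2, 4, 2). From the y-coordinate of P_3, the parameter along the line is τ = (6 − 0)/4 = 3/2.
Then m = (-5/2) + 3/2·(-2) = -11/2.

-11/2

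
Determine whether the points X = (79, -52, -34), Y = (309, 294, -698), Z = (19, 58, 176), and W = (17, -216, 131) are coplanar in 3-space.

No

With X as base: XY = (230, 346, -664), XZ = (-60, 110, 210), XW = (-62, -164, 165).
XZ × XW = (52590, -3120, 16660).
XY · (XZ × XW) = -46060.
Since -46060 ≠ 0, the four points are not coplanar.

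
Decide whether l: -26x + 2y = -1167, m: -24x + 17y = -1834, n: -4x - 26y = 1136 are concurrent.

The three lines meet at one point iff the augmented coefficient matrix [aᵢ bᵢ cᵢ] has rank < 3, i.e. its determinant vanishes.
Here the determinant is -692.
Nonzero, so no common point exists.

No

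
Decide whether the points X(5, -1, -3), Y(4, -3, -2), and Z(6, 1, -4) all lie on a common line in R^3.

XY = (-1, -2, 1), XZ = (1, 2, -1).
Each component of XZ is -1 times the corresponding component of XY, so XZ = -1·XY and the points are collinear.

Yes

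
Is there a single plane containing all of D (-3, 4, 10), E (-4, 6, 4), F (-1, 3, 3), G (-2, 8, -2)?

No

The four points are coplanar iff the 3×3 determinant with rows DE, DF, DG is zero.
Rows: (-1, 2, -6), (2, -1, -7), (1, 4, -12).
Expanding along the first row: (-1)(40) − (2)(-17) + (-6)(9) = -60.
Nonzero ⇒ not coplanar.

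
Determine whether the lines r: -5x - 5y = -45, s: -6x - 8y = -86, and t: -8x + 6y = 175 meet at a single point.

Intersecting r and s: solving the 2×2 system gives (x, y) = (-7, 16).
Substitute into t: (-8)(-7) + (6)(16) = 152.
But t requires 175 ≠ 152, so the three lines have no common point.

No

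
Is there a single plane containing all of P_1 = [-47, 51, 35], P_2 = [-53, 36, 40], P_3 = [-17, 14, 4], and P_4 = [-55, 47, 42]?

A normal to the plane through P_1, P_2, P_3 is n = P_1P_2 × P_1P_3 = (650, -36, 672).
The plane has equation n·P = -8866. For P_4: n·P_4 = -9218.
-9218 ≠ -8866, so P_4 is off the plane.

No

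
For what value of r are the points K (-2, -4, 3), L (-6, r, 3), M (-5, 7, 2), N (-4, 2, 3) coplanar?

8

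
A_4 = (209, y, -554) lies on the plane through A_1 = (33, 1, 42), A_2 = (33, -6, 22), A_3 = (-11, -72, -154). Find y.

A normal to the plane is n = A_1A_2 × A_1A_3 = (-88, 880, -308).
A_4 lies in the plane iff n · A_1A_4 = 0.
This gives (880)y + (167200) = 0, so y = -190.

-190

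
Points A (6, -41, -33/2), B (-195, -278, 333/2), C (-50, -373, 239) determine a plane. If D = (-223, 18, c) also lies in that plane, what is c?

-61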